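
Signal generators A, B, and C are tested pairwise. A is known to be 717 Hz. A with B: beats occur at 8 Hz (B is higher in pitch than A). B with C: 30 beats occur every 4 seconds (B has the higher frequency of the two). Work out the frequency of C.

B is above A, so f_B = 717 + 8 = 725 Hz.
B–C: Beat frequency = 30/4 = 7.5 Hz.
C is below B, so f_C = 725 − 7.5 = 717.5 Hz.

717.5 Hz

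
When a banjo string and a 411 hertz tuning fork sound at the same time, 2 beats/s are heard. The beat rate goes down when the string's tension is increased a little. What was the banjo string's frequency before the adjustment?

|f − 411| = 2, so the banjo string was at either 409 Hz or 413 Hz.
Higher tension means higher frequency; the adjustment raises the banjo string's frequency.
The beat rate fell, so the adjustment moved the banjo string toward 411 Hz — it must have started below the reference.

409 Hz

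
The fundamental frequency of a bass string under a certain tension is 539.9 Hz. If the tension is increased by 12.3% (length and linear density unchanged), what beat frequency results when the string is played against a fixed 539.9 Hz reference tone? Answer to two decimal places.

For a string, f ∝ √T, so the new frequency is 539.9·√1.123 = 572.1412 Hz.
f_beat = |572.1412 − 539.9| = 32.24 Hz.

32.24 Hz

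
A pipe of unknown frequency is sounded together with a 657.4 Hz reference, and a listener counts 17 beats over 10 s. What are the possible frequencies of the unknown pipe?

655.7 Hz or 659.1 Hz

Beat frequency = 17/10 = 1.7 Hz.
|f − 657.4| = 1.7, so f = 657.4 ± 1.7.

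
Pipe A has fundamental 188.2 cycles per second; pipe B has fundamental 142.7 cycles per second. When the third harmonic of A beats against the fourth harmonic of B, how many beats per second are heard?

Third harmonic of the first: 3·188.2 = 564.6 Hz.
Fourth harmonic of the second: 4·142.7 = 570.8 Hz.
f_beat = |564.6 − 570.8| = 6.2 Hz.

6.2 Hz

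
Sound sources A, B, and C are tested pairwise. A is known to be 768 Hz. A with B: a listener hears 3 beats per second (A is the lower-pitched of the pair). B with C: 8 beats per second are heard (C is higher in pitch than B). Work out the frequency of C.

779 Hz

B is above A, so f_B = 768 + 3 = 771 Hz.
C is above B, so f_C = 771 + 8 = 779 Hz.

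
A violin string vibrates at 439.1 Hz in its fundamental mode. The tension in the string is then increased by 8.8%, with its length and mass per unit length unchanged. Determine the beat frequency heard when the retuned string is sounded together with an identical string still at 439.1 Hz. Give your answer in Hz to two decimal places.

For a string, f ∝ √T, so the new frequency is 439.1·√1.088 = 458.0131 Hz.
f_beat = |458.0131 − 439.1| = 18.91 Hz.

18.91 Hz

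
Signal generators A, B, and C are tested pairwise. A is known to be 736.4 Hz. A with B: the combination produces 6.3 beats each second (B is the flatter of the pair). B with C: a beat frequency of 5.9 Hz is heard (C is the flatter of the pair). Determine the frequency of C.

724.2 Hz

B is below A, so f_B = 736.4 − 6.3 = 730.1 Hz.
C is below B, so f_C = 730.1 − 5.9 = 724.2 Hz.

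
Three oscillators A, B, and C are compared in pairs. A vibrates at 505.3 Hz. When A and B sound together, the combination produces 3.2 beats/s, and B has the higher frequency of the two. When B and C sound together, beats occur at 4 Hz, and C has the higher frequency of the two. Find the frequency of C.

B is above A, so f_B = 505.3 + 3.2 = 508.5 Hz.
C is above B, so f_C = 508.5 + 4 = 512.5 Hz.

512.5 Hz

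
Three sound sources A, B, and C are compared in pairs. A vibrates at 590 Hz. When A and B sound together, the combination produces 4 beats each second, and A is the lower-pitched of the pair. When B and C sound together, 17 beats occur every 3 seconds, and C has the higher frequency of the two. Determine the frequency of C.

599.6667 Hz

B is above A, so f_B = 590 + 4 = 594 Hz.
B–C: Beat frequency = 17/3 = 5.6667 Hz.
C is above B, so f_C = 594 + 5.6667 = 599.6667 Hz.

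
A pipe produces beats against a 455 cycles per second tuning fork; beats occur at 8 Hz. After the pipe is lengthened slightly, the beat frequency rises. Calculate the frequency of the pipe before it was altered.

447 Hz

|f − 455| = 8, so the pipe was at either 447 Hz or 463 Hz.
A longer pipe has a lower fundamental; the adjustment lowers the pipe's frequency.
The beat rate rose, so the adjustment moved the pipe further from 455 Hz — it was already below the reference.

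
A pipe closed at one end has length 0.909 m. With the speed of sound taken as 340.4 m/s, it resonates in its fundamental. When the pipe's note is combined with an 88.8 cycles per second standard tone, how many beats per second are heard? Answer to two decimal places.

4.82 Hz

Closed pipe (odd harmonics): f_n = n·v/(4L) = 1·340.4/(4·0.909) = 93.6194 Hz.
f_beat = |93.6194 − 88.8| = 4.82 Hz.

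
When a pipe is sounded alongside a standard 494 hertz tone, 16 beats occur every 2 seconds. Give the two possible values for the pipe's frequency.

Beat frequency = 16/2 = 8 Hz.
|f − 494| = 8, so f = 494 ± 8.

486 Hz or 502 Hz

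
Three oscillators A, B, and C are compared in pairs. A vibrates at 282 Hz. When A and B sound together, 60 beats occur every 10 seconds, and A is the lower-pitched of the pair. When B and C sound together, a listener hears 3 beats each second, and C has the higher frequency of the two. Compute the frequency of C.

A–B: Beat frequency = 60/10 = 6 Hz.
B is above A, so f_B = 282 + 6 = 288 Hz.
C is above B, so f_C = 288 + 3 = 291 Hz.

291 Hz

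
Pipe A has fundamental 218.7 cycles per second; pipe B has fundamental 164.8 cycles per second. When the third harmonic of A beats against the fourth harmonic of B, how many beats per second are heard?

3.1 Hz

Third harmonic of the first: 3·218.7 = 656.1 Hz.
Fourth harmonic of the second: 4·164.8 = 659.2 Hz.
f_beat = |656.1 − 659.2| = 3.1 Hz.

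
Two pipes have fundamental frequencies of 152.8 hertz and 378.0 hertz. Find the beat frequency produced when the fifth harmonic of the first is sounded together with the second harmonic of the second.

Fifth harmonic of the first: 5·152.8 = 764.0 Hz.
Second harmonic of the second: 2·378.0 = 756.0 Hz.
f_beat = |764.0 − 756.0| = 8.0 Hz.

8.0 Hz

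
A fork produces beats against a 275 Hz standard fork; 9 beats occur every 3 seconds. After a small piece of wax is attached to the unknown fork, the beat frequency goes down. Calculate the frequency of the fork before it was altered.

Beat frequency = 9/3 = 3 Hz.
|f − 275| = 3, so the fork was at either 272 Hz or 278 Hz.
Loading a fork with wax lowers its frequency; the adjustment lowers the fork's frequency.
The beat rate fell, so the adjustment moved the fork toward 275 Hz — it must have started above the reference.

278 Hz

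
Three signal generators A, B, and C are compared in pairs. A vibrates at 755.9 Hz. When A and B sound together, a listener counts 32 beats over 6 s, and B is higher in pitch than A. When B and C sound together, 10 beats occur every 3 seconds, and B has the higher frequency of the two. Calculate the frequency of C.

757.9 Hz

A–B: Beat frequency = 32/6 = 5.3333 Hz.
B is above A, so f_B = 755.9 + 5.3333 = 761.2333 Hz.
B–C: Beat frequency = 10/3 = 3.3333 Hz.
C is below B, so f_C = 761.2333 − 3.3333 = 757.9 Hz.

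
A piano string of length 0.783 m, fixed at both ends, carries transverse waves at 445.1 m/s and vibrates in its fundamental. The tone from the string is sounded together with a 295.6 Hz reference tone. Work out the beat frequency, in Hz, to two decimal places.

For a string fixed at both ends, f_n = n·v/(2L) = 1·445.1/(2·0.783) = 284.2273 Hz.
f_beat = |284.2273 − 295.6| = 11.37 Hz.

11.37 Hz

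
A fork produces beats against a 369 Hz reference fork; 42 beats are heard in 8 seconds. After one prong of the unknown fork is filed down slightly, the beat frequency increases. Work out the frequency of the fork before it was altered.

374.25 Hz

Beat frequency = 42/8 = 5.25 Hz.
|f − 369| = 5.25, so the fork was at either 363.75 Hz or 374.25 Hz.
Filing a prong removes mass and raises the fork's frequency; the adjustment raises the fork's frequency.
The beat rate rose, so the adjustment moved the fork further from 369 Hz — it was already above the reference.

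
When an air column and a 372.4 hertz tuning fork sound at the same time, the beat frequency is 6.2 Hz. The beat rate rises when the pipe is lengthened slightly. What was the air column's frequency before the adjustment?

|f − 372.4| = 6.2, so the air column was at either 366.2 Hz or 378.6 Hz.
A longer pipe has a lower fundamental; the adjustment lowers the air column's frequency.
The beat rate rose, so the adjustment moved the air column further from 372.4 Hz — it was already below the reference.

366.2 Hz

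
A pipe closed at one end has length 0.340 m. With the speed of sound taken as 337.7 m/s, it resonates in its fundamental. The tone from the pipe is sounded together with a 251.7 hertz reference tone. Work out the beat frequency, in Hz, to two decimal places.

Closed pipe (odd harmonics): f_n = n·v/(4L) = 1·337.7/(4·0.340) = 248.3088 Hz.
f_beat = |248.3088 − 251.7| = 3.39 Hz.

3.39 Hz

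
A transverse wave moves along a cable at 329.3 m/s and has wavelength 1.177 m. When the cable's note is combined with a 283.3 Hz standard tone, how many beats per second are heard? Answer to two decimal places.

Source frequency f = v/λ = 329.3/1.177 = 279.7791 Hz.
f_beat = |279.7791 − 283.3| = 3.52 Hz.

3.52 Hz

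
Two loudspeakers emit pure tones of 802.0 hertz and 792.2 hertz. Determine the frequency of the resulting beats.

The beat frequency equals the magnitude of the frequency difference.
|802.0 − 792.2| = 9.8 Hz.

9.8 Hz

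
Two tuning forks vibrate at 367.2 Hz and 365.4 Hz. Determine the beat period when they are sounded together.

f_beat = |367.2 − 365.4| = 1.8 Hz.
Beat period T = 1 / f_beat = 1 / 1.8 s.

0.556 s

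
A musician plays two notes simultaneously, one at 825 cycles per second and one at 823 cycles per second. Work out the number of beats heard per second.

f_beat = |f₁ − f₂|.
|825 − 823| = 2 Hz.

2 Hz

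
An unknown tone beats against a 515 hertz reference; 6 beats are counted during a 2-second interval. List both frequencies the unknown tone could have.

Beat frequency = 6/2 = 3 Hz.
|f − 515| = 3, so f = 515 ± 3.

512 Hz or 518 Hz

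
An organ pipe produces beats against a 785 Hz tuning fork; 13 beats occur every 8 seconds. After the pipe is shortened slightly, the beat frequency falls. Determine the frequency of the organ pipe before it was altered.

783.375 Hz

Beat frequency = 13/8 = 1.625 Hz.
|f − 785| = 1.625, so the organ pipe was at either 783.375 Hz or 786.625 Hz.
A shorter pipe has a higher fundamental; the adjustment raises the organ pipe's frequency.
The beat rate fell, so the adjustment moved the organ pipe toward 785 Hz — it must have started below the reference.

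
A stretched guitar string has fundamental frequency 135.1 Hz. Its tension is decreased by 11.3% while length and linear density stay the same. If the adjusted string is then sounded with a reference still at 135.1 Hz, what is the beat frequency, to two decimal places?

For a string, f ∝ √T, so the new frequency is 135.1·√0.887 = 127.2381 Hz.
f_beat = |127.2381 − 135.1| = 7.86 Hz.

7.86 Hz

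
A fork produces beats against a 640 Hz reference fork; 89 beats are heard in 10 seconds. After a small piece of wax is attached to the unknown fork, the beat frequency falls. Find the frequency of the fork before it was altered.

Beat frequency = 89/10 = 8.9 Hz.
|f − 640| = 8.9, so the fork was at either 631.1 Hz or 648.9 Hz.
Loading a fork with wax lowers its frequency; the adjustment lowers the fork's frequency.
The beat rate fell, so the adjustment moved the fork toward 640 Hz — it must have started above the reference.

648.9 Hz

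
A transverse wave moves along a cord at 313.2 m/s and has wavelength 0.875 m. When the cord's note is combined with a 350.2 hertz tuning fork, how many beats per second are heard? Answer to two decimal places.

Source frequency f = v/λ = 313.2/0.875 = 357.9429 Hz.
f_beat = |357.9429 − 350.2| = 7.74 Hz.

7.74 Hz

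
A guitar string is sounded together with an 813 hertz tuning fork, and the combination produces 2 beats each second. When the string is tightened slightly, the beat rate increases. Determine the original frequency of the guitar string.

|f − 813| = 2, so the guitar string was at either 811 Hz or 815 Hz.
Increasing tension raises a string's frequency; the adjustment raises the guitar string's frequency.
The beat rate rose, so the adjustment moved the guitar string further from 813 Hz — it was already above the reference.

815 Hz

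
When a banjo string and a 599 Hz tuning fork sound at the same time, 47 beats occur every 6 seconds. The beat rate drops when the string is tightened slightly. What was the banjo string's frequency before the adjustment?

Beat frequency = 47/6 = 7.8333 Hz.
|f − 599| = 7.8333, so the banjo string was at either 591.1667 Hz or 606.8333 Hz.
Increasing tension raises a string's frequency; the adjustment raises the banjo string's frequency.
The beat rate fell, so the adjustment moved the banjo string toward 599 Hz — it must have started below the reference.

591.1667 Hz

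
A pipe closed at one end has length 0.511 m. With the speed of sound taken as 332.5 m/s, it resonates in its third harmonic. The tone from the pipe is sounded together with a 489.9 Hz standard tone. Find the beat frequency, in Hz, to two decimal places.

1.89 Hz

Closed pipe (odd harmonics): f_n = n·v/(4L) = 3·332.5/(4·0.511) = 488.0137 Hz.
f_beat = |488.0137 − 489.9| = 1.89 Hz.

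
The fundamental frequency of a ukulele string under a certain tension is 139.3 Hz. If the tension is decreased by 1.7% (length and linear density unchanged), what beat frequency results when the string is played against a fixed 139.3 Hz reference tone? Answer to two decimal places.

1.19 Hz

For a string, f ∝ √T, so the new frequency is 139.3·√0.983 = 138.1109 Hz.
f_beat = |138.1109 − 139.3| = 1.19 Hz.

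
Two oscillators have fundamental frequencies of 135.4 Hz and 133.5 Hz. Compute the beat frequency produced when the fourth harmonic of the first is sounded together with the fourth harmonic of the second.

7.6 Hz

Fourth harmonic of the first: 4·135.4 = 541.6 Hz.
Fourth harmonic of the second: 4·133.5 = 534.0 Hz.
f_beat = |541.6 − 534.0| = 7.6 Hz.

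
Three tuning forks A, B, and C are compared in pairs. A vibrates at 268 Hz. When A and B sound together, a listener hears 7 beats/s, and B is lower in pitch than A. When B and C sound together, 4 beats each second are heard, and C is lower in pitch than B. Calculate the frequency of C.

257 Hz

B is below A, so f_B = 268 − 7 = 261 Hz.
C is below B, so f_C = 261 − 4 = 257 Hz.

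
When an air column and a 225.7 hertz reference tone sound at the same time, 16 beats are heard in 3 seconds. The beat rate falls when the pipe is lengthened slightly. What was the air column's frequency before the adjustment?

231.0333 Hz

Beat frequency = 16/3 = 5.3333 Hz.
|f − 225.7| = 5.3333, so the air column was at either 220.3667 Hz or 231.0333 Hz.
A longer pipe has a lower fundamental; the adjustment lowers the air column's frequency.
The beat rate fell, so the adjustment moved the air column toward 225.7 Hz — it must have started above the reference.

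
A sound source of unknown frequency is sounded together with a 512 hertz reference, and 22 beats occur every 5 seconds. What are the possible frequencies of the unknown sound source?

507.6 Hz or 516.4 Hz

Beat frequency = 22/5 = 4.4 Hz.
|f − 512| = 4.4, so f = 512 ± 4.4.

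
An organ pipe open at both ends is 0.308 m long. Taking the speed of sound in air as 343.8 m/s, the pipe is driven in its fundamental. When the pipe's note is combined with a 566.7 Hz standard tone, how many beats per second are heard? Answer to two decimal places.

Open pipe: f_n = n·v/(2L) = 1·343.8/(2·0.308) = 558.1169 Hz.
f_beat = |558.1169 − 566.7| = 8.58 Hz.

8.58 Hz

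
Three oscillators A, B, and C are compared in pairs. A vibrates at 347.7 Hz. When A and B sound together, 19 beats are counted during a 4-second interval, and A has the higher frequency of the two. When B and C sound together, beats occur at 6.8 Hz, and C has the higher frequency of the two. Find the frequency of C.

349.75 Hz

A–B: Beat frequency = 19/4 = 4.75 Hz.
B is below A, so f_B = 347.7 − 4.75 = 342.95 Hz.
C is above B, so f_C = 342.95 + 6.8 = 349.75 Hz.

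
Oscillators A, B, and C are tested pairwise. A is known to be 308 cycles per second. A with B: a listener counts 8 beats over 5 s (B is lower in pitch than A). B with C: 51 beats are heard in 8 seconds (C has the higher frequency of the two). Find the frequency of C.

312.775 Hz

A–B: Beat frequency = 8/5 = 1.6 Hz.
B is below A, so f_B = 308 − 1.6 = 306.4 Hz.
B–C: Beat frequency = 51/8 = 6.375 Hz.
C is above B, so f_C = 306.4 + 6.375 = 312.775 Hz.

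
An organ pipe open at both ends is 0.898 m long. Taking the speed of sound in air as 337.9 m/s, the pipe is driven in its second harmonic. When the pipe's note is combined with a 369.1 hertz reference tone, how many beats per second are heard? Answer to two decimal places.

Open pipe: f_n = n·v/(2L) = 2·337.9/(2·0.898) = 376.2806 Hz.
f_beat = |376.2806 − 369.1| = 7.18 Hz.

7.18 Hz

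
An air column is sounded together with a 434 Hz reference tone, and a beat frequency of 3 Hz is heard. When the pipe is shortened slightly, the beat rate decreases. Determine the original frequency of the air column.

431 Hz

|f − 434| = 3, so the air column was at either 431 Hz or 437 Hz.
A shorter pipe has a higher fundamental; the adjustment raises the air column's frequency.
The beat rate fell, so the adjustment moved the air column toward 434 Hz — it must have started below the reference.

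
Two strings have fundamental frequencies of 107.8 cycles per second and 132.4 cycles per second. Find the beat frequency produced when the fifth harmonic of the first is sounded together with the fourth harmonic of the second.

9.4 Hz

Fifth harmonic of the first: 5·107.8 = 539.0 Hz.
Fourth harmonic of the second: 4·132.4 = 529.6 Hz.
f_beat = |539.0 − 529.6| = 9.4 Hz.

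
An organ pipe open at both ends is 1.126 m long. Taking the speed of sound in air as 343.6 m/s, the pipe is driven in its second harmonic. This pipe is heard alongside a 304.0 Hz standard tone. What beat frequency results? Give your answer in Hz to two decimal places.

1.15 Hz

Open pipe: f_n = n·v/(2L) = 2·343.6/(2·1.126) = 305.1510 Hz.
f_beat = |305.1510 − 304.0| = 1.15 Hz.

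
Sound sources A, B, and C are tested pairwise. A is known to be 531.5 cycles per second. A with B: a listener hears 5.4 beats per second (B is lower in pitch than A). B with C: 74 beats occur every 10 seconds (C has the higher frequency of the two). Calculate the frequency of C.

B is below A, so f_B = 531.5 − 5.4 = 526.1 Hz.
B–C: Beat frequency = 74/10 = 7.4 Hz.
C is above B, so f_C = 526.1 + 7.4 = 533.5 Hz.

533.5 Hz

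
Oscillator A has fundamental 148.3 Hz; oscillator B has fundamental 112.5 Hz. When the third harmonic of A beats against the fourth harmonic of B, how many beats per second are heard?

5.1 Hz

Third harmonic of the first: 3·148.3 = 444.9 Hz.
Fourth harmonic of the second: 4·112.5 = 450.0 Hz.
f_beat = |444.9 − 450.0| = 5.1 Hz.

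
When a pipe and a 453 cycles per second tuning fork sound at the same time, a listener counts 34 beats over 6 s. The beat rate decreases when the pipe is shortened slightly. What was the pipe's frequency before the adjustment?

447.3333 Hz

Beat frequency = 34/6 = 5.6667 Hz.
|f − 453| = 5.6667, so the pipe was at either 447.3333 Hz or 458.6667 Hz.
A shorter pipe has a higher fundamental; the adjustment raises the pipe's frequency.
The beat rate fell, so the adjustment moved the pipe toward 453 Hz — it must have started below the reference.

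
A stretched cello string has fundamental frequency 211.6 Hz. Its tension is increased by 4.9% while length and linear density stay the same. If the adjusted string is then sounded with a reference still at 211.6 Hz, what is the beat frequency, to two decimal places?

5.12 Hz

For a string, f ∝ √T, so the new frequency is 211.6·√1.049 = 216.7222 Hz.
f_beat = |216.7222 − 211.6| = 5.12 Hz.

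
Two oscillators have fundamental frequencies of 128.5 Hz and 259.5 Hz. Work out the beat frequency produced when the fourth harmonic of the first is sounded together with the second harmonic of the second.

Fourth harmonic of the first: 4·128.5 = 514.0 Hz.
Second harmonic of the second: 2·259.5 = 519.0 Hz.
f_beat = |514.0 − 519.0| = 5.0 Hz.

5.0 Hz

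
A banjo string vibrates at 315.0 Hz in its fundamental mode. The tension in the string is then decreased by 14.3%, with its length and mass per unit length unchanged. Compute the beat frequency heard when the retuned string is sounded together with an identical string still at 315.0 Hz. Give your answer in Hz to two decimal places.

For a string, f ∝ √T, so the new frequency is 315.0·√0.857 = 291.6090 Hz.
f_beat = |291.6090 − 315.0| = 23.39 Hz.

23.39 Hz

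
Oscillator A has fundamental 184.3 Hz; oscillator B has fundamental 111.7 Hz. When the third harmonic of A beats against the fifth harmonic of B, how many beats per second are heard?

Third harmonic of the first: 3·184.3 = 552.9 Hz.
Fifth harmonic of the second: 5·111.7 = 558.5 Hz.
f_beat = |552.9 − 558.5| = 5.6 Hz.

5.6 Hz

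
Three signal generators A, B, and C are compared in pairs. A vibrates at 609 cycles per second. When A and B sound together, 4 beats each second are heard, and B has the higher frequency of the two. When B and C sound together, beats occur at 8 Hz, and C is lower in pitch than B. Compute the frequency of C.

B is above A, so f_B = 609 + 4 = 613 Hz.
C is below B, so f_C = 613 − 8 = 605 Hz.

605 Hz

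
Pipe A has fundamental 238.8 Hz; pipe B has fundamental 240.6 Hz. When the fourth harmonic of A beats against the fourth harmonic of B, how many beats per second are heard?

7.2 Hz

Fourth harmonic of the first: 4·238.8 = 955.2 Hz.
Fourth harmonic of the second: 4·240.6 = 962.4 Hz.
f_beat = |955.2 − 962.4| = 7.2 Hz.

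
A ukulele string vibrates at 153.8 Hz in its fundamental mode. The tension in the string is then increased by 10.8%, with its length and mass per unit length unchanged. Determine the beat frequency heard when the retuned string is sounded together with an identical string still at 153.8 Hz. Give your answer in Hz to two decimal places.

For a string, f ∝ √T, so the new frequency is 153.8·√1.108 = 161.8923 Hz.
f_beat = |161.8923 − 153.8| = 8.09 Hz.

8.09 Hz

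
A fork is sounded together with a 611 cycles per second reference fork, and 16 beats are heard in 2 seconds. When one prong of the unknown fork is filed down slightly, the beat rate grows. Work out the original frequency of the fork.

619 Hz

Beat frequency = 16/2 = 8 Hz.
|f − 611| = 8, so the fork was at either 603 Hz or 619 Hz.
Filing a prong removes mass and raises the fork's frequency; the adjustment raises the fork's frequency.
The beat rate rose, so the adjustment moved the fork further from 611 Hz — it was already above the reference.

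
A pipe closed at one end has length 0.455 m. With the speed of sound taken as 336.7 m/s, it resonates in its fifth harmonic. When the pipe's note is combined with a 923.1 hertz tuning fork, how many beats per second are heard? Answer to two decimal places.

Closed pipe (odd harmonics): f_n = n·v/(4L) = 5·336.7/(4·0.455) = 925.0000 Hz.
f_beat = |925.0000 − 923.1| = 1.90 Hz.

1.90 Hz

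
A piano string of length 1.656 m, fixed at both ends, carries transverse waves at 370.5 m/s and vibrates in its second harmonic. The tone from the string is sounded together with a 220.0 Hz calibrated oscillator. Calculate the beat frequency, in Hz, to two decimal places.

3.73 Hz

For a string fixed at both ends, f_n = n·v/(2L) = 2·370.5/(2·1.656) = 223.7319 Hz.
f_beat = |223.7319 − 220.0| = 3.73 Hz.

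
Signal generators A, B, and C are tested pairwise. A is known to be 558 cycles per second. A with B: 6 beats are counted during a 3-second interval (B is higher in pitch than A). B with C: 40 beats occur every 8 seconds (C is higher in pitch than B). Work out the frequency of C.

A–B: Beat frequency = 6/3 = 2 Hz.
B is above A, so f_B = 558 + 2 = 560 Hz.
B–C: Beat frequency = 40/8 = 5 Hz.
C is above B, so f_C = 560 + 5 = 565 Hz.

565 Hz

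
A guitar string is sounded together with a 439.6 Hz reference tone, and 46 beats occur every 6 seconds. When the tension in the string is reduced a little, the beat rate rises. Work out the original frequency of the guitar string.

431.9333 Hz

Beat frequency = 46/6 = 7.6667 Hz.
|f − 439.6| = 7.6667, so the guitar string was at either 431.9333 Hz or 447.2667 Hz.
Lower tension means lower frequency; the adjustment lowers the guitar string's frequency.
The beat rate rose, so the adjustment moved the guitar string further from 439.6 Hz — it was already below the reference.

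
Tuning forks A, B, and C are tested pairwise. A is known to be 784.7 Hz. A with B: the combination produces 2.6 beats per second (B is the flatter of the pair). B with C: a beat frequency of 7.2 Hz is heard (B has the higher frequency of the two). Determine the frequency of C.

774.9 Hz

B is below A, so f_B = 784.7 − 2.6 = 782.1 Hz.
C is below B, so f_C = 782.1 − 7.2 = 774.9 Hz.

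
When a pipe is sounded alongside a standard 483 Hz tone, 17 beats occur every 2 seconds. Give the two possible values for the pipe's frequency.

Beat frequency = 17/2 = 8.5 Hz.
|f − 483| = 8.5, so f = 483 ± 8.5.

474.5 Hz or 491.5 Hz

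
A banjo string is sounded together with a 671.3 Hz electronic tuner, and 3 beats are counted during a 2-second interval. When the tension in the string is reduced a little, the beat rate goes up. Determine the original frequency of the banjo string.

Beat frequency = 3/2 = 1.5 Hz.
|f − 671.3| = 1.5, so the banjo string was at either 669.8 Hz or 672.8 Hz.
Lower tension means lower frequency; the adjustment lowers the banjo string's frequency.
The beat rate rose, so the adjustment moved the banjo string further from 671.3 Hz — it was already below the reference.

669.8 Hz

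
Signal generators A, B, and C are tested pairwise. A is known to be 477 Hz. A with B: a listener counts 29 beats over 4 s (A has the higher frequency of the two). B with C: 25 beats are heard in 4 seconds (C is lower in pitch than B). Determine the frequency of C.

463.5 Hz

A–B: Beat frequency = 29/4 = 7.25 Hz.
B is below A, so f_B = 477 − 7.25 = 469.75 Hz.
B–C: Beat frequency = 25/4 = 6.25 Hz.
C is below B, so f_C = 469.75 − 6.25 = 463.5 Hz.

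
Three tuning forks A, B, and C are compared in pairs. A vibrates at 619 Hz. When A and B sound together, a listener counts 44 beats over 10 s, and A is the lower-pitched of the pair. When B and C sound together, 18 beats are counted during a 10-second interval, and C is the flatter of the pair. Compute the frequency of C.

A–B: Beat frequency = 44/10 = 4.4 Hz.
B is above A, so f_B = 619 + 4.4 = 623.4 Hz.
B–C: Beat frequency = 18/10 = 1.8 Hz.
C is below B, so f_C = 623.4 − 1.8 = 621.6 Hz.

621.6 Hz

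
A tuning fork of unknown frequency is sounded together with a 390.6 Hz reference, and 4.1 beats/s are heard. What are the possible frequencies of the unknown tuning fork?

386.5 Hz or 394.7 Hz

|f − 390.6| = 4.1, so f = 390.6 ± 4.1.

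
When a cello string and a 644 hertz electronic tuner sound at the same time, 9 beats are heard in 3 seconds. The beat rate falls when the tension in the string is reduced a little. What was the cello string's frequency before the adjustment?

647 Hz

Beat frequency = 9/3 = 3 Hz.
|f − 644| = 3, so the cello string was at either 641 Hz or 647 Hz.
Lower tension means lower frequency; the adjustment lowers the cello string's frequency.
The beat rate fell, so the adjustment moved the cello string toward 644 Hz — it must have started above the reference.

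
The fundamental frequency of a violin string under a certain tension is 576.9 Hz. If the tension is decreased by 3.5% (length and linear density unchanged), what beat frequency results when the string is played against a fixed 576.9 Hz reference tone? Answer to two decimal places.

For a string, f ∝ √T, so the new frequency is 576.9·√0.965 = 566.7143 Hz.
f_beat = |566.7143 − 576.9| = 10.19 Hz.

10.19 Hz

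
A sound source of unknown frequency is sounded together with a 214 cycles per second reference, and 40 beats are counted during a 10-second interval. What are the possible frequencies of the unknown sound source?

210 Hz or 218 Hz

Beat frequency = 40/10 = 4 Hz.
|f − 214| = 4, so f = 214 ± 4.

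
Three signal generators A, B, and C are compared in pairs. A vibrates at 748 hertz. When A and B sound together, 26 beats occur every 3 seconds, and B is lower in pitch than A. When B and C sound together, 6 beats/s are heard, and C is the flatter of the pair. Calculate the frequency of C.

733.3333 Hz

A–B: Beat frequency = 26/3 = 8.6667 Hz.
B is below A, so f_B = 748 − 8.6667 = 739.3333 Hz.
C is below B, so f_C = 739.3333 − 6 = 733.3333 Hz.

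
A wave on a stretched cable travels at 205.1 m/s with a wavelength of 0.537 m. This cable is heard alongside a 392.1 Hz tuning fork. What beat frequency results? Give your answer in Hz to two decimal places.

Source frequency f = v/λ = 205.1/0.537 = 381.9367 Hz.
f_beat = |381.9367 − 392.1| = 10.16 Hz.

10.16 Hz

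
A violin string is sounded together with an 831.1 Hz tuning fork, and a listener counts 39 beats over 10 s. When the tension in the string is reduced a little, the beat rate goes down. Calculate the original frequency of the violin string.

Beat frequency = 39/10 = 3.9 Hz.
|f − 831.1| = 3.9, so the violin string was at either 827.2 Hz or 835 Hz.
Lower tension means lower frequency; the adjustment lowers the violin string's frequency.
The beat rate fell, so the adjustment moved the violin string toward 831.1 Hz — it must have started above the reference.

835 Hz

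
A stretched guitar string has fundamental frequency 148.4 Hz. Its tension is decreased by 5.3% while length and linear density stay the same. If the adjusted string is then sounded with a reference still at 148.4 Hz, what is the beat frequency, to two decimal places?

For a string, f ∝ √T, so the new frequency is 148.4·√0.947 = 144.4139 Hz.
f_beat = |144.4139 − 148.4| = 3.99 Hz.

3.99 Hz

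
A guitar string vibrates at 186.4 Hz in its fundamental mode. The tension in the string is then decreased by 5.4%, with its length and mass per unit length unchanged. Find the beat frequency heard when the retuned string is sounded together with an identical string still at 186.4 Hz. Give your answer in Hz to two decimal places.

5.10 Hz

For a string, f ∝ √T, so the new frequency is 186.4·√0.946 = 181.2974 Hz.
f_beat = |181.2974 − 186.4| = 5.10 Hz.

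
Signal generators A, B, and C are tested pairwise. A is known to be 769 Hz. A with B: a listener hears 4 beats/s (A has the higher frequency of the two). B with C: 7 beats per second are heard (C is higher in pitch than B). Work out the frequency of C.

B is below A, so f_B = 769 − 4 = 765 Hz.
C is above B, so f_C = 765 + 7 = 772 Hz.

772 Hz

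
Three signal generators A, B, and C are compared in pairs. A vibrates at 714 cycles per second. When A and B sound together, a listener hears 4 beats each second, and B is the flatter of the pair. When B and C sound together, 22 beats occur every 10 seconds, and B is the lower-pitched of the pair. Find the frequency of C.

B is below A, so f_B = 714 − 4 = 710 Hz.
B–C: Beat frequency = 22/10 = 2.2 Hz.
C is above B, so f_C = 710 + 2.2 = 712.2 Hz.

712.2 Hz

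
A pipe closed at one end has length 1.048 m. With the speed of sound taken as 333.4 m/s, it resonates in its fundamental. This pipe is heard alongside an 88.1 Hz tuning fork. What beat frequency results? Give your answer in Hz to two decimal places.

8.57 Hz

Closed pipe (odd harmonics): f_n = n·v/(4L) = 1·333.4/(4·1.048) = 79.5324 Hz.
f_beat = |79.5324 − 88.1| = 8.57 Hz.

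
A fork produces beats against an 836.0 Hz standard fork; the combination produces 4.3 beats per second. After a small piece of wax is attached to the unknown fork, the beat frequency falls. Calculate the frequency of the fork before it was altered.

|f − 836.0| = 4.3, so the fork was at either 831.7 Hz or 840.3 Hz.
Loading a fork with wax lowers its frequency; the adjustment lowers the fork's frequency.
The beat rate fell, so the adjustment moved the fork toward 836.0 Hz — it must have started above the reference.

840.3 Hz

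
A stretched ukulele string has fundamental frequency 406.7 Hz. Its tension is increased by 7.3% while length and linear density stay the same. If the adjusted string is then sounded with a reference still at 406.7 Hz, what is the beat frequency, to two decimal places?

For a string, f ∝ √T, so the new frequency is 406.7·√1.073 = 421.2831 Hz.
f_beat = |421.2831 − 406.7| = 14.58 Hz.

14.58 Hz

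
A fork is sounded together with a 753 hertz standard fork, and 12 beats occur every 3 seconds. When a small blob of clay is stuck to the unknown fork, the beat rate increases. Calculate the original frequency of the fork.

Beat frequency = 12/3 = 4 Hz.
|f − 753| = 4, so the fork was at either 749 Hz or 757 Hz.
Adding mass to a fork lowers its frequency; the adjustment lowers the fork's frequency.
The beat rate rose, so the adjustment moved the fork further from 753 Hz — it was already below the reference.

749 Hz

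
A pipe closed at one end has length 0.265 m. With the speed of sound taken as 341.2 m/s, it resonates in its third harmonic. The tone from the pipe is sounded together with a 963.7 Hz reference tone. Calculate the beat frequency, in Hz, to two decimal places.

Closed pipe (odd harmonics): f_n = n·v/(4L) = 3·341.2/(4·0.265) = 965.6604 Hz.
f_beat = |965.6604 − 963.7| = 1.96 Hz.

1.96 Hz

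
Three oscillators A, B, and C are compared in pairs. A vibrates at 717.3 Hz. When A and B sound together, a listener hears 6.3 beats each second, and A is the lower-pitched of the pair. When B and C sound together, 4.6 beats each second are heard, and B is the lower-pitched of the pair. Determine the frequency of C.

B is above A, so f_B = 717.3 + 6.3 = 723.6 Hz.
C is above B, so f_C = 723.6 + 4.6 = 728.2 Hz.

728.2 Hz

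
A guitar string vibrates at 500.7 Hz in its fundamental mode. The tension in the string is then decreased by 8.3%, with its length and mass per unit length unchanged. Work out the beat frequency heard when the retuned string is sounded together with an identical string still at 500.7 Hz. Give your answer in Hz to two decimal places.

For a string, f ∝ √T, so the new frequency is 500.7·√0.917 = 479.4709 Hz.
f_beat = |479.4709 − 500.7| = 21.23 Hz.

21.23 Hz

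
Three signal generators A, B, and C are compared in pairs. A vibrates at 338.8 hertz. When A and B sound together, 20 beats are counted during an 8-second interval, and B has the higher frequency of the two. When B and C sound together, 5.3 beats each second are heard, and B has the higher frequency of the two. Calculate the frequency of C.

336 Hz

A–B: Beat frequency = 20/8 = 2.5 Hz.
B is above A, so f_B = 338.8 + 2.5 = 341.3 Hz.
C is below B, so f_C = 341.3 − 5.3 = 336 Hz.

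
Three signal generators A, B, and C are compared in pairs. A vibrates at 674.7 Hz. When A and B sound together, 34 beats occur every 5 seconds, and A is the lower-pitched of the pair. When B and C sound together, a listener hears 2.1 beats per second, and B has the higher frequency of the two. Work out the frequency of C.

679.4 Hz

A–B: Beat frequency = 34/5 = 6.8 Hz.
B is above A, so f_B = 674.7 + 6.8 = 681.5 Hz.
C is below B, so f_C = 681.5 − 2.1 = 679.4 Hz.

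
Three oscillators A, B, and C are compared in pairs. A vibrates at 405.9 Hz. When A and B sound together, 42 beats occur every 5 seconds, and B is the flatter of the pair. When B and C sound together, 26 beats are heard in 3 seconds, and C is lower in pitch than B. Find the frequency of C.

A–B: Beat frequency = 42/5 = 8.4 Hz.
B is below A, so f_B = 405.9 − 8.4 = 397.5 Hz.
B–C: Beat frequency = 26/3 = 8.6667 Hz.
C is below B, so f_C = 397.5 − 8.6667 = 388.8333 Hz.

388.8333 Hz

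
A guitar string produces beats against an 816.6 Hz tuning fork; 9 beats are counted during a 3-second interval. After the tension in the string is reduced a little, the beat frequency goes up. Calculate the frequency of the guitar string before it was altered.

813.6 Hz

Beat frequency = 9/3 = 3 Hz.
|f − 816.6| = 3, so the guitar string was at either 813.6 Hz or 819.6 Hz.
Lower tension means lower frequency; the adjustment lowers the guitar string's frequency.
The beat rate rose, so the adjustment moved the guitar string further from 816.6 Hz — it was already below the reference.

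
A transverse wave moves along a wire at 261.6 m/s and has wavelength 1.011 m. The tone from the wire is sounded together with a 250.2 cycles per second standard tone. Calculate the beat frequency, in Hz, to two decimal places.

8.55 Hz

Source frequency f = v/λ = 261.6/1.011 = 258.7537 Hz.
f_beat = |258.7537 − 250.2| = 8.55 Hz.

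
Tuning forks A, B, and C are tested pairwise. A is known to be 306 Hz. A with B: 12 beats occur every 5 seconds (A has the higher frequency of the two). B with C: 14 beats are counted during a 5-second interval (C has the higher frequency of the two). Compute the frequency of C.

A–B: Beat frequency = 12/5 = 2.4 Hz.
B is below A, so f_B = 306 − 2.4 = 303.6 Hz.
B–C: Beat frequency = 14/5 = 2.8 Hz.
C is above B, so f_C = 303.6 + 2.8 = 306.4 Hz.

306.4 Hz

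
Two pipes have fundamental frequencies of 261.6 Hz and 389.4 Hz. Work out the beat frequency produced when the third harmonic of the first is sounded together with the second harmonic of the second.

Third harmonic of the first: 3·261.6 = 784.8 Hz.
Second harmonic of the second: 2·389.4 = 778.8 Hz.
f_beat = |784.8 − 778.8| = 6.0 Hz.

6.0 Hz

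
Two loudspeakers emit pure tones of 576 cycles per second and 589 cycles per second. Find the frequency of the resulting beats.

13 Hz

The beat frequency equals the magnitude of the frequency difference.
|576 − 589| = 13 Hz.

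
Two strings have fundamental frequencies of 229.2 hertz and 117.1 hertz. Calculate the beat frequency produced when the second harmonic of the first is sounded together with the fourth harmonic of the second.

10.0 Hz

Second harmonic of the first: 2·229.2 = 458.4 Hz.
Fourth harmonic of the second: 4·117.1 = 468.4 Hz.
f_beat = |458.4 − 468.4| = 10.0 Hz.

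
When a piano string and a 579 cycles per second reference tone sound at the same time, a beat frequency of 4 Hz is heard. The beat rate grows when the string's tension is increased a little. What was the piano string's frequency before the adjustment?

|f − 579| = 4, so the piano string was at either 575 Hz or 583 Hz.
Higher tension means higher frequency; the adjustment raises the piano string's frequency.
The beat rate rose, so the adjustment moved the piano string further from 579 Hz — it was already above the reference.

583 Hz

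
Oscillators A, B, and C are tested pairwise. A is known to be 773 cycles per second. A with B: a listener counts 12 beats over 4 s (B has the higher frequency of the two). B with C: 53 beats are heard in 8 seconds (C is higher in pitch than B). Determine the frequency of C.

782.625 Hz

A–B: Beat frequency = 12/4 = 3 Hz.
B is above A, so f_B = 773 + 3 = 776 Hz.
B–C: Beat frequency = 53/8 = 6.625 Hz.
C is above B, so f_C = 776 + 6.625 = 782.625 Hz.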